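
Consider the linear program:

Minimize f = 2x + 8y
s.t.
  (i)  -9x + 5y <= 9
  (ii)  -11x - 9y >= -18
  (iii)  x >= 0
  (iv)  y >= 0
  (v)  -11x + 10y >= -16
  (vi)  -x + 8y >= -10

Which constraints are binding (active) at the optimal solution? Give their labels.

Feasible corners and f = 2x + 8y:
  (9/136, 261/136) → f = 1053/68
  (0, 9/5) → f = 72/5
  (324/209, 2/19) → f = 824/209
  (0, 0) → f = 0
  (16/11, 0) → f = 32/11

The minimum is at (0, 0). Substituting into each constraint, equality holds for (iii) and (iv); the remaining constraints have slack.

(iii) and (iv)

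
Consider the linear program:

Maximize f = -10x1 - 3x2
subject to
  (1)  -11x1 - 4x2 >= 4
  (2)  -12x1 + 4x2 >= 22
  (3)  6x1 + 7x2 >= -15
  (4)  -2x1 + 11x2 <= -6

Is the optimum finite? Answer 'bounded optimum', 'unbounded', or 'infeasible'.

infeasible

The boundaries -11x1 - 4x2 = 4 and -12x1 + 4x2 = 22 meet at (-26/23, 97/46), but that point violates -2x1 + 11x2 ≤ -6. Every candidate vertex is excluded by some other constraint, so the feasible region is empty.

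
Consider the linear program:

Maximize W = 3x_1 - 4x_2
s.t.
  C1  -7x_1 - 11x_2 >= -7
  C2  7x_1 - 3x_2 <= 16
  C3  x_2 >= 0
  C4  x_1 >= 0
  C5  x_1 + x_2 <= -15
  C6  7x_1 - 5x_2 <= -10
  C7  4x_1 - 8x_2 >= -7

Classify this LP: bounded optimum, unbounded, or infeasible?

infeasible

The boundaries 7x_1 - 5x_2 = -10 and 4x_1 - 8x_2 = -7 meet at (-5/4, 1/4), but that point violates x_1 ≥ 0. Every candidate vertex is excluded by some other constraint, so the feasible region is empty.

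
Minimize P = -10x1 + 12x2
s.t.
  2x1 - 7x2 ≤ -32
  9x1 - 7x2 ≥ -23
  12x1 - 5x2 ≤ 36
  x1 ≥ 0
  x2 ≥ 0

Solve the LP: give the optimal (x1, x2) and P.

x1 = 206/37, x2 = 228/37, minimum P = 676/37

Corner points and P = -10x1 + 12x2:
  (9/7, 242/49) → P = 2274/49
  (206/37, 228/37) → P = 676/37
  (367/39, 200/13) → P = 3530/39

The binding constraints are 2x1 - 7x2 = -32 and 12x1 - 5x2 = 36.
Solving simultaneously gives x1 = 206/37, x2 = 228/37.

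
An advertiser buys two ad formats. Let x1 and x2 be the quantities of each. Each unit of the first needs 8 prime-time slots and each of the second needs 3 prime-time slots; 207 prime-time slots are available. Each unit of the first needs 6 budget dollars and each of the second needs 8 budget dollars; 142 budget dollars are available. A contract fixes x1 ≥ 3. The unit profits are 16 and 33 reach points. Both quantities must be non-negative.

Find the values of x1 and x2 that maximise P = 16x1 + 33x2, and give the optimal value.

Corner points and P = 16x1 + 33x2:
  (71/3, 0) → P = 1136/3
  (3, 0) → P = 48
  (3, 31/2) → P = 1119/2

The binding constraints are 6x1 + 8x2 = 142 and x1 = 3.
Solving simultaneously gives x1 = 3, x2 = 31/2.

x1 = 3, x2 = 31/2, maximum P = 1119/2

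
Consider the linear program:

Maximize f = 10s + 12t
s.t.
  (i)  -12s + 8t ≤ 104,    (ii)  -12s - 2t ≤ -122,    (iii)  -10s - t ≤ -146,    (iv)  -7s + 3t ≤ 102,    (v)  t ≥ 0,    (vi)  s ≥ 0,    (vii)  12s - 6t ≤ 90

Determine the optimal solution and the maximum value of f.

s = 56, t = 97, maximum f = 1724

Feasible corners and f = 10s + 12t:
  (266/23, 698/23) → f = 11036/23
  (56, 97) → f = 1724
  (161/12, 71/6) → f = 1657/6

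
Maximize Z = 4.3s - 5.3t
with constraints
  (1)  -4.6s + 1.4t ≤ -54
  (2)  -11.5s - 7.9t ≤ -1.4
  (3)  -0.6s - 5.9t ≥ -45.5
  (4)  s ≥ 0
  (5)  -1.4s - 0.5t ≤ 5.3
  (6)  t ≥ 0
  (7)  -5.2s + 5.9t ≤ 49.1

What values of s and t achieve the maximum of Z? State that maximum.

s = 455/6, t = 0, maximum Z = 3913/12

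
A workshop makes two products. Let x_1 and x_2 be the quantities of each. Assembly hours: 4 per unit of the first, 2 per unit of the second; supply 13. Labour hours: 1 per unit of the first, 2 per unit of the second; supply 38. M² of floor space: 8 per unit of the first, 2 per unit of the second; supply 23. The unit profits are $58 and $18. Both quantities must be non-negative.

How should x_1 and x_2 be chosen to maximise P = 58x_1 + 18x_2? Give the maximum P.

x_1 = 5/2, x_2 = 3/2, maximum P = 172

Feasible corners and P = 58x_1 + 18x_2:
  (0, 0) → P = 0
  (0, 13/2) → P = 117
  (23/8, 0) → P = 667/4
  (5/2, 3/2) → P = 172

The binding constraints are 4x_1 + 2x_2 = 13 and 8x_1 + 2x_2 = 23.
Solving simultaneously gives x_1 = 5/2, x_2 = 3/2.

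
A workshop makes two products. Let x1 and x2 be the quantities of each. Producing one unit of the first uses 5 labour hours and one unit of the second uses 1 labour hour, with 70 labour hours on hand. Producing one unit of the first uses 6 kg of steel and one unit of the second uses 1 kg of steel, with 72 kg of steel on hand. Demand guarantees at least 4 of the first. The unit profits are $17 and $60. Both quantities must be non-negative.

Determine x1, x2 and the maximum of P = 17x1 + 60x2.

Feasible corners and P = 17x1 + 60x2:
  (12, 0) → P = 204
  (4, 0) → P = 68
  (4, 48) → P = 2948

The optimum lies where 6x1 + x2 = 72 and x1 = 4.
Solving simultaneously gives x1 = 4, x2 = 48.

x1 = 4, x2 = 48, maximum P = 2948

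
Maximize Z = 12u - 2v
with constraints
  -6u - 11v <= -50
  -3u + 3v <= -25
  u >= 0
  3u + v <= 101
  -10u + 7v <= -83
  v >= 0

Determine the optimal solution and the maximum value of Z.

Feasible corners and Z = 12u - 2v:
  (25/3, 0) → Z = 100
  (82/3, 19) → Z = 290
  (101/3, 0) → Z = 404

The binding constraints are 3u + v = 101 and v = 0.
Solving simultaneously gives u = 101/3, v = 0.

u = 101/3, v = 0, maximum Z = 404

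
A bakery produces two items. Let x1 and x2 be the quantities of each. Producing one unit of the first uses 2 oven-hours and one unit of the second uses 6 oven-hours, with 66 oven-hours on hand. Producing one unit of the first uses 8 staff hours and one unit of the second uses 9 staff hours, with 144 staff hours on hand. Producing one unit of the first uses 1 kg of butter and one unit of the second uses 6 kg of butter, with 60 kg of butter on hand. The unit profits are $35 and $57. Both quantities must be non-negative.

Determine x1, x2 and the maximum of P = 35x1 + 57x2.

Corner points and P = 35x1 + 57x2:
  (0, 0) → P = 0
  (0, 10) → P = 570
  (18, 0) → P = 630
  (9, 8) → P = 771
  (6, 9) → P = 723

The optimum lies where 2x1 + 6x2 = 66 and 8x1 + 9x2 = 144.
Solving simultaneously gives x1 = 9, x2 = 8.

x1 = 9, x2 = 8, maximum P = 771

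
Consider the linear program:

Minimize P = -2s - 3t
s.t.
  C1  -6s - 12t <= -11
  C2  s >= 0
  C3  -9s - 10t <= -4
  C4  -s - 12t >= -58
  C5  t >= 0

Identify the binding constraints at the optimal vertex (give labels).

C4 and C5

Extreme points and P = -2s - 3t:
  (0, 11/12) → P = -11/4
  (11/6, 0) → P = -11/3
  (0, 29/6) → P = -29/2
  (58, 0) → P = -116

The minimum is at (58, 0). Substituting into each constraint, equality holds for C4 and C5; the remaining constraints have slack.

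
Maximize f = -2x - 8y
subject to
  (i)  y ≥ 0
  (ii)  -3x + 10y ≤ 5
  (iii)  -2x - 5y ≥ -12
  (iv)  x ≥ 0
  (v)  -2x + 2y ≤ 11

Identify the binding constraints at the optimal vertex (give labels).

Extreme points and f = -2x - 8y:
  (6, 0) → f = -12
  (0, 0) → f = 0
  (19/7, 46/35) → f = -558/35
  (0, 1/2) → f = -4

The maximum is at (0, 0). Substituting into each constraint, equality holds for (i) and (iv); the remaining constraints have slack.

(i) and (iv)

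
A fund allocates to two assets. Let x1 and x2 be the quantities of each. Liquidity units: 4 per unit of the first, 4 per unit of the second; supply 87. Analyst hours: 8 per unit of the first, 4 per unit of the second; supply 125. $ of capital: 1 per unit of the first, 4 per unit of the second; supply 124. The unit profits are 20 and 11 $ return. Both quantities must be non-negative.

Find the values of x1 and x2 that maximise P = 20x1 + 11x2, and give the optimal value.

x1 = 19/2, x2 = 49/4, maximum P = 1299/4

Extreme points and P = 20x1 + 11x2:
  (0, 0) → P = 0
  (0, 87/4) → P = 957/4
  (125/8, 0) → P = 625/2
  (19/2, 49/4) → P = 1299/4

At the optimal vertex, 4x1 + 4x2 = 87 and 8x1 + 4x2 = 125.
Solving simultaneously gives x1 = 19/2, x2 = 49/4.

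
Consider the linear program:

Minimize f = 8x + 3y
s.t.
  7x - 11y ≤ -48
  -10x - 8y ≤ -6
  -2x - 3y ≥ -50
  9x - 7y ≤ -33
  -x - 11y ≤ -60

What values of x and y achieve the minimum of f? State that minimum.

Extreme points and f = 8x + 3y:
  (-191/7, 244/7) → f = -796/7
  (-69/17, 99/17) → f = -15
  (251/41, 516/41) → f = 3556/41
  (57/106, 573/106) → f = 2175/106

x = -191/7, y = 244/7, minimum f = -796/7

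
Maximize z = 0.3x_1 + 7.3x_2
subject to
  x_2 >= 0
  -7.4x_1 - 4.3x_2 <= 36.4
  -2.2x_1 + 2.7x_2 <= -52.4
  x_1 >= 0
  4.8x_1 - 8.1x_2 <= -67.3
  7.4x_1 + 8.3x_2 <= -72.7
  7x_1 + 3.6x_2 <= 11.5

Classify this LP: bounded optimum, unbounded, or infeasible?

infeasible

The boundaries 7.4x_1 + 8.3x_2 = -72.7 and 7x_1 + 3.6x_2 = 11.5 meet at (3247/286, -2700/143), but that point violates x_2 ≥ 0. Every candidate vertex is excluded by some other constraint, so the feasible region is empty.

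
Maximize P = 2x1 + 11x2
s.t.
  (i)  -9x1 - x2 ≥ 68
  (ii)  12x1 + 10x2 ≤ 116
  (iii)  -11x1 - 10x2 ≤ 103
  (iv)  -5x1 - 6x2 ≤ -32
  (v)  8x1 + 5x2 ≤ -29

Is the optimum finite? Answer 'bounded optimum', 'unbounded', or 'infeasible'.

From the feasible point (-87/2, 319/5), moving in the direction (-10, 11) keeps every constraint satisfied while P increases without bound.

unbounded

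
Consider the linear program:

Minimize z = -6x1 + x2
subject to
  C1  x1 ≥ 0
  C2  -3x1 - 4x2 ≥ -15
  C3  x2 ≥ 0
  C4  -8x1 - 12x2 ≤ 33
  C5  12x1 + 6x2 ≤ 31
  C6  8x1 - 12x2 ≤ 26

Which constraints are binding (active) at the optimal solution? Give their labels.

Corner points and z = -6x1 + x2:
  (0, 15/4) → z = 15/4
  (0, 0) → z = 0
  (17/15, 29/10) → z = -39/10
  (31/12, 0) → z = -31/2

The minimum is at (31/12, 0). Substituting into each constraint, equality holds for C3 and C5; the remaining constraints have slack.

C3 and C5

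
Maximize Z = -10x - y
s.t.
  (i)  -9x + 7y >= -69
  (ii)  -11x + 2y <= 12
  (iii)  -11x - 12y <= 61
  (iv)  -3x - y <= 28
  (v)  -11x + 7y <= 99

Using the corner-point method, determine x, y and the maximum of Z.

Feasible corners and Z = -10x - y:
  (401/185, -1308/185) → Z = -2702/185
  (-19/11, -7/2) → Z = 457/22
  (114/55, 87/5) → Z = -2097/55
The feasible region is unbounded (it extends along (7, 11), (7, 9)), but Z strictly decreases along every unbounded feasible direction, so there is no improving ray and the maximum is attained at a vertex.

The optimum lies where -11x + 2y = 12 and -11x - 12y = 61.
Solving simultaneously gives x = -19/11, y = -7/2.

x = -19/11, y = -7/2, maximum Z = 457/22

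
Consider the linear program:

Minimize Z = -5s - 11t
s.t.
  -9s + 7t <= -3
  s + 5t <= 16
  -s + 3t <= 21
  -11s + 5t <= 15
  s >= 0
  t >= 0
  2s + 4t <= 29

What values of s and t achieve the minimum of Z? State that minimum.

s = 27/2, t = 1/2, minimum Z = -73

Corner points and Z = -5s - 11t:
  (127/52, 141/52) → Z = -1093/26
  (1/3, 0) → Z = -5/3
  (27/2, 1/2) → Z = -73
  (29/2, 0) → Z = -145/2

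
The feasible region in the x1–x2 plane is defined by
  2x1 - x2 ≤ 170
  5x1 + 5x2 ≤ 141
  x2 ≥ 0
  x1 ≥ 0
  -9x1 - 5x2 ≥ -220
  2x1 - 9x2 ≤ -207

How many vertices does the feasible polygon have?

3

The feasible vertices (each the meet of two boundaries and inside every other half-plane) are:
  (0, 141/5)
  (234/55, 1317/55)
  (0, 23)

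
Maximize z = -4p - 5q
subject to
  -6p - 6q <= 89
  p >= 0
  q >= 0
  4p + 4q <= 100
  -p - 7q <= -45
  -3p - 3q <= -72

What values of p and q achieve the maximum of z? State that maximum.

Extreme points and z = -4p - 5q:
  (0, 25) → z = -125
  (0, 24) → z = -120
  (65/3, 10/3) → z = -310/3
  (41/2, 7/2) → z = -199/2

The optimum lies where -p - 7q = -45 and -3p - 3q = -72.
Solving simultaneously gives p = 41/2, q = 7/2.

p = 41/2, q = 7/2, maximum z = -199/2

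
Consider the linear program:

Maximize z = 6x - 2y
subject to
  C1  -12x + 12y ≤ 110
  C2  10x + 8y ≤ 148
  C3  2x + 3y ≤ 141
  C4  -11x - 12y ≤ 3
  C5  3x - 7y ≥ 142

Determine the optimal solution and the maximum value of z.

Feasible corners and z = 6x - 2y:
  (225/4, -829/16) → z = 3529/8
  (1086/47, -488/47) → z = 7492/47
  (1683/113, -1571/113) → z = 13240/113

x = 225/4, y = -829/16, maximum z = 3529/8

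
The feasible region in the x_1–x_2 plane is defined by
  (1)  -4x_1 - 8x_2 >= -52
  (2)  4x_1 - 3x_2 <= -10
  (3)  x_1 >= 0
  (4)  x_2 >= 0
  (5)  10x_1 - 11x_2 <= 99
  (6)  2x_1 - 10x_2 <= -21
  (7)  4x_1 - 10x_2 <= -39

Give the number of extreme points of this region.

4

Intersecting each pair of boundary lines and keeping only the points that satisfy every inequality leaves:
  (19/11, 62/11)
  (0, 13/2)
  (17/28, 29/7)
  (0, 39/10)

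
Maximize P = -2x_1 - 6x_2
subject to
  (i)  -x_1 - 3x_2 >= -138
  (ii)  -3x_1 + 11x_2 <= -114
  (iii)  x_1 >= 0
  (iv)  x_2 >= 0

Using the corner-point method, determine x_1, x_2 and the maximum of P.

x_1 = 38, x_2 = 0, maximum P = -76

Vertices and P = -2x_1 - 6x_2:
  (93, 15) → P = -276
  (138, 0) → P = -276
  (38, 0) → P = -76

At the optimal vertex, -3x_1 + 11x_2 = -114 and x_2 = 0.
Solving simultaneously gives x_1 = 38, x_2 = 0.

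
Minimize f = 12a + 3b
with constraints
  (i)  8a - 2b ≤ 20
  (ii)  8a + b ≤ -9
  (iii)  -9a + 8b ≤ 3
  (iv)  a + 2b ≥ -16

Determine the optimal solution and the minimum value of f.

a = -67/13, b = -141/26, minimum f = -2031/26

Corner points and f = 12a + 3b:
  (-75/73, -57/73) → f = -1071/73
  (-2/15, -119/15) → f = -127/5
  (-67/13, -141/26) → f = -2031/26

At the optimal vertex, -9a + 8b = 3 and a + 2b = -16.
Solving simultaneously gives a = -67/13, b = -141/26.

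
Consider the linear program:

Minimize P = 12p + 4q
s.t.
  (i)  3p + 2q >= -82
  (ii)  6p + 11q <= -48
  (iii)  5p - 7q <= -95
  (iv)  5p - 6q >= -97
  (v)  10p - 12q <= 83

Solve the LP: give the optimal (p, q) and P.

p = -109/5, q = -2, minimum P = -1348/5

Feasible corners and P = 12p + 4q:
  (-1381/97, 330/97) → P = -15252/97
  (-1355/91, 342/91) → P = -14892/91
  (-109/5, -2) → P = -1348/5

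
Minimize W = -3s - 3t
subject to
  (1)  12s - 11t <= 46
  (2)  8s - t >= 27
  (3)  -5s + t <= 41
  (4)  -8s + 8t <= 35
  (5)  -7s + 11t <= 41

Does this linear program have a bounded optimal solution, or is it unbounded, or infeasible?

bounded optimum

Extreme points and W = -3s - 3t:
  (251/76, -11/19) → W = -621/76
  (87/5, 74/5) → W = -483/5
  (338/81, 517/81) → W = -95/3
The feasible region has finitely many vertices and no improving ray; the minimum is -483/5 at (87/5, 74/5).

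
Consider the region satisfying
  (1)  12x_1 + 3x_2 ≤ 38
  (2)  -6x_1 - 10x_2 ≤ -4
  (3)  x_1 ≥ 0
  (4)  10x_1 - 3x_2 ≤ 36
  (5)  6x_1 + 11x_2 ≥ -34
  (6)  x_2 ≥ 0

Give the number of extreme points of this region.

Intersecting each pair of boundary lines and keeping only the points that satisfy every inequality leaves:
  (0, 38/3)
  (19/6, 0)
  (0, 2/5)
  (2/3, 0)

4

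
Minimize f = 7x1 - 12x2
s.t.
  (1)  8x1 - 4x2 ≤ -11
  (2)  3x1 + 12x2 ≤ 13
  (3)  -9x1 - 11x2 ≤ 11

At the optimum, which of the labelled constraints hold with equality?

(2) and (3)

Extreme points and f = 7x1 - 12x2:
  (-20/27, 137/108) → f = -551/27
  (-165/124, 11/124) → f = -1287/124
  (-11/3, 2) → f = -149/3

The minimum is at (-11/3, 2). Substituting into each constraint, equality holds for (2) and (3); the remaining constraints have slack.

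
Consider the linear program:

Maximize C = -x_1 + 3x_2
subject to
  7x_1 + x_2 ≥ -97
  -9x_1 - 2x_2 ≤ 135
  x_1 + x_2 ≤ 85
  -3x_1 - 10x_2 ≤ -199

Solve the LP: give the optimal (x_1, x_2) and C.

Corner points and C = -x_1 + 3x_2:
  (-91/3, 346/3) → C = 1129/3
  (-1169/67, 1684/67) → C = 6221/67
  (93, -8) → C = -117

x_1 = -91/3, x_2 = 346/3, maximum C = 1129/3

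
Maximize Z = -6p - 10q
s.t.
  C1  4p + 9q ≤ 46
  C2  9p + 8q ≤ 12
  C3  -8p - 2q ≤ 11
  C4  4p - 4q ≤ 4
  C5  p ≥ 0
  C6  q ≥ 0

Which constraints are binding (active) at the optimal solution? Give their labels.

Corner points and Z = -6p - 10q:
  (20/17, 3/17) → Z = -150/17
  (0, 3/2) → Z = -15
  (1, 0) → Z = -6
  (0, 0) → Z = 0

The maximum is at (0, 0). Substituting into each constraint, equality holds for C5 and C6; the remaining constraints have slack.

C5 and C6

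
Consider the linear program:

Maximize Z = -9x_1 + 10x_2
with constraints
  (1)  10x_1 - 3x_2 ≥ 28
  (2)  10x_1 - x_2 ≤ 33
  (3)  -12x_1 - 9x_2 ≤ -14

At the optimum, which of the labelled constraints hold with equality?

(1) and (2)

Corner points and Z = -9x_1 + 10x_2:
  (71/20, 5/2) → Z = -139/20
  (7/3, -14/9) → Z = -329/9
  (311/102, -128/51) → Z = -5359/102

The maximum is at (71/20, 5/2). Substituting into each constraint, equality holds for (1) and (2); the remaining constraints have slack.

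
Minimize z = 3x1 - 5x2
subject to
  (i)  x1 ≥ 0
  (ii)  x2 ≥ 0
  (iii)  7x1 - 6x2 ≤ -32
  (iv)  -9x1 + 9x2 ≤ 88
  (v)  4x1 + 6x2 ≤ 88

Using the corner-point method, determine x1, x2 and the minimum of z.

x1 = 44/15, x2 = 572/45, minimum z = -2464/45

At the optimal vertex, -9x1 + 9x2 = 88 and 4x1 + 6x2 = 88.
Solving simultaneously gives x1 = 44/15, x2 = 572/45.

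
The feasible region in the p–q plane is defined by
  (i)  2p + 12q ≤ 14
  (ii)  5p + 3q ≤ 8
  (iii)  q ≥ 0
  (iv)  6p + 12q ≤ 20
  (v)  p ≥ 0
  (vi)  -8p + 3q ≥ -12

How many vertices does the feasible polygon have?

5

The feasible vertices (each the meet of two boundaries and inside every other half-plane) are:
  (1, 1)
  (0, 7/6)
  (20/13, 4/39)
  (0, 0)
  (3/2, 0)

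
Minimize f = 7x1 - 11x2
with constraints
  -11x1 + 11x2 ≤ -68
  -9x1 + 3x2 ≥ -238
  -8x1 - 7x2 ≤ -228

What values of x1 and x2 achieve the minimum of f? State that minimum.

Vertices and f = 7x1 - 11x2:
  (1207/33, 1003/33) → f = -2584/33
  (2984/165, 1964/165) → f = -716/165
  (2350/87, 148/87) → f = 14822/87

The binding constraints are -11x1 + 11x2 = -68 and -9x1 + 3x2 = -238.
Solving simultaneously gives x1 = 1207/33, x2 = 1003/33.

x1 = 1207/33, x2 = 1003/33, minimum f = -2584/33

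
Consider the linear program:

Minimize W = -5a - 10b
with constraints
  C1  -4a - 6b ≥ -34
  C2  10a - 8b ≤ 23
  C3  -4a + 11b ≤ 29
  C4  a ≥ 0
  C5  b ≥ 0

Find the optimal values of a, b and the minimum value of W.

Feasible corners and W = -5a - 10b:
  (205/46, 62/23) → W = -2265/46
  (50/17, 63/17) → W = -880/17
  (23/10, 0) → W = -23/2
  (0, 29/11) → W = -290/11
  (0, 0) → W = 0

a = 50/17, b = 63/17, minimum W = -880/17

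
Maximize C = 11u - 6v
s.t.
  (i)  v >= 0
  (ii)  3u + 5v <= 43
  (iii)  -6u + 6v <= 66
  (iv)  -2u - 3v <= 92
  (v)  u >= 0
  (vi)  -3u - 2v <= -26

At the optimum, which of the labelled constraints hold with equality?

(i) and (ii)

Feasible corners and C = 11u - 6v:
  (43/3, 0) → C = 473/3
  (26/3, 0) → C = 286/3
  (44/9, 17/3) → C = 178/9

The maximum is at (43/3, 0). Substituting into each constraint, equality holds for (i) and (ii); the remaining constraints have slack.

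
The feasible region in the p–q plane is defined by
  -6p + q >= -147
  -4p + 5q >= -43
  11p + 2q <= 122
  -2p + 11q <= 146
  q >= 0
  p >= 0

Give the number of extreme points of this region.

5

Of the 15 pairwise boundary intersections, those satisfying every inequality are:
  (232/21, 5/21)
  (43/4, 0)
  (42/5, 74/5)
  (0, 146/11)
  (0, 0)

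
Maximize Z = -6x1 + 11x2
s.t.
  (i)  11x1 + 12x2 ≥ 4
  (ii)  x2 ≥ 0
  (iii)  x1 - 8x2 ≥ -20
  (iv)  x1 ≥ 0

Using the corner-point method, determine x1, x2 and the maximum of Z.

Feasible corners and Z = -6x1 + 11x2:
  (4/11, 0) → Z = -24/11
  (0, 1/3) → Z = 11/3
  (0, 5/2) → Z = 55/2
The feasible region is unbounded (it extends along (8, 1), (1, 0)), but Z strictly decreases along every unbounded feasible direction, so there is no improving ray and the maximum is attained at a vertex.

x1 = 0, x2 = 5/2, maximum Z = 55/2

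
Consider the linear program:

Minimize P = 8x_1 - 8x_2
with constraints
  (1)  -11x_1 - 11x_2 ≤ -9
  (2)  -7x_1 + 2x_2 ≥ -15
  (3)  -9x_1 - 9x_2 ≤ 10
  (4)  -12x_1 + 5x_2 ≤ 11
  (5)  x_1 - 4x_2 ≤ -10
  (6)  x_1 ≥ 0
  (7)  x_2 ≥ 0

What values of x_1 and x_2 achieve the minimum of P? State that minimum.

x_1 = 97/11, x_2 = 257/11, minimum P = -1280/11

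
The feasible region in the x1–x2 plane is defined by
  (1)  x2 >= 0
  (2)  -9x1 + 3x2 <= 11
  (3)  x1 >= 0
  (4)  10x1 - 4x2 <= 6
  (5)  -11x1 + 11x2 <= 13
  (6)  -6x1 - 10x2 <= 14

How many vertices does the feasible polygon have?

4

Pairwise boundary intersections that survive every other constraint:
  (0, 0)
  (3/5, 0)
  (0, 13/11)
  (59/33, 98/33)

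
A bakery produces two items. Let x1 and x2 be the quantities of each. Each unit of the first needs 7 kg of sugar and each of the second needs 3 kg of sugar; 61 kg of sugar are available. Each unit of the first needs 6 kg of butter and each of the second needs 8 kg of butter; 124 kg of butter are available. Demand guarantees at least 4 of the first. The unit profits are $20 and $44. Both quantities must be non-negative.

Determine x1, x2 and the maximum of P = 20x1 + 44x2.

Feasible corners and P = 20x1 + 44x2:
  (61/7, 0) → P = 1220/7
  (4, 0) → P = 80
  (4, 11) → P = 564

The binding constraints are 7x1 + 3x2 = 61 and x1 = 4.
Solving simultaneously gives x1 = 4, x2 = 11.

x1 = 4, x2 = 11, maximum P = 564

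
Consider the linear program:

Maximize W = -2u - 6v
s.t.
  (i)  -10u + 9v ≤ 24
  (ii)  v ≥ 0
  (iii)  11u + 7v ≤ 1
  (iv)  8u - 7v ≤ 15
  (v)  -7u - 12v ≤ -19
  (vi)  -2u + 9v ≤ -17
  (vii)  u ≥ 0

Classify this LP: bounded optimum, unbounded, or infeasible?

infeasible

The boundaries -2u + 9v = -17 and u = 0 meet at (0, -17/9), but that point violates v ≥ 0. Every candidate vertex is excluded by some other constraint, so the feasible region is empty.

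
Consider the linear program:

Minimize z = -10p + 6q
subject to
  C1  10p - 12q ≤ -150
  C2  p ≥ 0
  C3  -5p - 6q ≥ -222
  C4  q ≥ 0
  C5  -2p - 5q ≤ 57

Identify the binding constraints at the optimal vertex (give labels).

C1 and C3

Extreme points and z = -10p + 6q:
  (0, 25/2) → z = 75
  (147/10, 99/4) → z = 3/2
  (0, 37) → z = 222

The minimum is at (147/10, 99/4). Substituting into each constraint, equality holds for C1 and C3; the remaining constraints have slack.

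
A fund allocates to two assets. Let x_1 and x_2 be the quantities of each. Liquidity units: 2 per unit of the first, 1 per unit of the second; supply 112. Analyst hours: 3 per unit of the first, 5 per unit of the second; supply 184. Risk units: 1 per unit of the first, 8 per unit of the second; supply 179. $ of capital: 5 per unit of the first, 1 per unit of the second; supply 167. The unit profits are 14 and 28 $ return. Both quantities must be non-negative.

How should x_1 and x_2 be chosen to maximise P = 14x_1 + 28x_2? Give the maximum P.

Extreme points and P = 14x_1 + 28x_2:
  (0, 0) → P = 0
  (0, 179/8) → P = 1253/2
  (167/5, 0) → P = 2338/5
  (89/3, 56/3) → P = 938

The optimum lies where x_1 + 8x_2 = 179 and 5x_1 + x_2 = 167.
Solving simultaneously gives x_1 = 89/3, x_2 = 56/3.

x_1 = 89/3, x_2 = 56/3, maximum P = 938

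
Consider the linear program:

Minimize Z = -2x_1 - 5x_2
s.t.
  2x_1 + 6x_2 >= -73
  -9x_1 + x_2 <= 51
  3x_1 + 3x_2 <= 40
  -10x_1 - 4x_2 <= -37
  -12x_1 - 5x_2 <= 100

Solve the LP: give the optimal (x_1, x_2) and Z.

Feasible corners and Z = -2x_1 - 5x_2:
  (153/4, -299/12) → Z = 577/12
  (257/26, -201/13) → Z = 748/13
  (-49/18, 289/18) → Z = -449/6

x_1 = -49/18, x_2 = 289/18, minimum Z = -449/6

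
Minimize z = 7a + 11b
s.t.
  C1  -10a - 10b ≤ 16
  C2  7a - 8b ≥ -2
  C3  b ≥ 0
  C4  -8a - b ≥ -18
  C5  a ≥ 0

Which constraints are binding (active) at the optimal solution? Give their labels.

Vertices and z = 7a + 11b:
  (2, 2) → z = 36
  (0, 1/4) → z = 11/4
  (9/4, 0) → z = 63/4
  (0, 0) → z = 0

The minimum is at (0, 0). Substituting into each constraint, equality holds for C3 and C5; the remaining constraints have slack.

C3 and C5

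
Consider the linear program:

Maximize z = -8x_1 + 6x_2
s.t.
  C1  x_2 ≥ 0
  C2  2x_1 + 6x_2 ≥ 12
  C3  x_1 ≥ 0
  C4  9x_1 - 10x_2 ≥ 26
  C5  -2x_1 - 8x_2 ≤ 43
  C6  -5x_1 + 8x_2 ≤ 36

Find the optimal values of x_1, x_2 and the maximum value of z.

Corner points and z = -8x_1 + 6x_2:
  (6, 0) → z = -48
  (138/37, 28/37) → z = -936/37
  (284/11, 227/11) → z = -910/11
The feasible region is unbounded (it extends along (1, 0), (8, 5)), but z strictly decreases along every unbounded feasible direction, so there is no improving ray and the maximum is attained at a vertex.

x_1 = 138/37, x_2 = 28/37, maximum z = -936/37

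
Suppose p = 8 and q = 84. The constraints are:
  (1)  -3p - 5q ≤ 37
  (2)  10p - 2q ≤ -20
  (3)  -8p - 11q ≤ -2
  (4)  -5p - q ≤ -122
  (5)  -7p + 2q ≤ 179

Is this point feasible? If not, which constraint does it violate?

feasible

(1): -444 ≤ 37 ✓
(2): -88 ≤ -20 ✓
(3): -988 ≤ -2 ✓
(4): -124 ≤ -122 ✓
(5): 112 ≤ 179 ✓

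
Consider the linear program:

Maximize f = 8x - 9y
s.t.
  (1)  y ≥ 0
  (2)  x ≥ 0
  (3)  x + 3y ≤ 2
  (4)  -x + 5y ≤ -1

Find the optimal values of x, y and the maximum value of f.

x = 2, y = 0, maximum f = 16

Extreme points and f = 8x - 9y:
  (2, 0) → f = 16
  (1, 0) → f = 8
  (13/8, 1/8) → f = 95/8

The binding constraints are y = 0 and x + 3y = 2.
Solving simultaneously gives x = 2, y = 0.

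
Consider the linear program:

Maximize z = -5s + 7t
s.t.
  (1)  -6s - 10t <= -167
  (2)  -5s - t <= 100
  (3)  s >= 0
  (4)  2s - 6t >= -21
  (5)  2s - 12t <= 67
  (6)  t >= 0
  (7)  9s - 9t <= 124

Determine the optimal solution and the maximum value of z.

Extreme points and z = -5s + 7t:
  (99/7, 115/14) → z = -185/14
  (2743/144, 253/48) → z = -4201/72
  (311/12, 437/36) → z = -803/18

The binding constraints are -6s - 10t = -167 and 2s - 6t = -21.
Solving simultaneously gives s = 99/7, t = 115/14.

s = 99/7, t = 115/14, maximum z = -185/14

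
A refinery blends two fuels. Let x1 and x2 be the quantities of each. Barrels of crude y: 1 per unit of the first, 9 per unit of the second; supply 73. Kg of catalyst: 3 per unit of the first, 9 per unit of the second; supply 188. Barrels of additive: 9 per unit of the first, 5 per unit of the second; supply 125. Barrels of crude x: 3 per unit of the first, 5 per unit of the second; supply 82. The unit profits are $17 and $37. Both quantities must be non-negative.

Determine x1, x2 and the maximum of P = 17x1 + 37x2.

Extreme points and P = 17x1 + 37x2:
  (0, 0) → P = 0
  (0, 73/9) → P = 2701/9
  (125/9, 0) → P = 2125/9
  (10, 7) → P = 429

The binding constraints are x1 + 9x2 = 73 and 9x1 + 5x2 = 125.
Solving simultaneously gives x1 = 10, x2 = 7.

x1 = 10, x2 = 7, maximum P = 429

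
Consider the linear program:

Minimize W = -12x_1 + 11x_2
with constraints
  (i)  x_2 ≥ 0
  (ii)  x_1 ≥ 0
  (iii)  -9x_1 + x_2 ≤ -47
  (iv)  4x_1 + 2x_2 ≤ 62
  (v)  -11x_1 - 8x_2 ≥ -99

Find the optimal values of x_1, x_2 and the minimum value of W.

x_1 = 9, x_2 = 0, minimum W = -108

Vertices and W = -12x_1 + 11x_2:
  (47/9, 0) → W = -188/3
  (9, 0) → W = -108
  (475/83, 374/83) → W = -1586/83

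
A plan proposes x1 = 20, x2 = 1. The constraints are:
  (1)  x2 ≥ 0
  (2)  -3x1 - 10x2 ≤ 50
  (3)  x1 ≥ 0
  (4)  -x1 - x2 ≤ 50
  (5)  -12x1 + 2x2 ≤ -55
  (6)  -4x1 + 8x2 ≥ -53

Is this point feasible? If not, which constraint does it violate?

not feasible — violates (6)

Constraint (6): -4x1 + 8x2 = -72, which is not ≥ -53. All other constraints are satisfied.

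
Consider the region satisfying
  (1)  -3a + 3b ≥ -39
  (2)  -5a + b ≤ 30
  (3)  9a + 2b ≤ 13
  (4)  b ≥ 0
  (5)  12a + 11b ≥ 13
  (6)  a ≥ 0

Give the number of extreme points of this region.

4

The feasible vertices (each the meet of two boundaries and inside every other half-plane) are:
  (13/9, 0)
  (0, 13/2)
  (13/12, 0)
  (0, 13/11)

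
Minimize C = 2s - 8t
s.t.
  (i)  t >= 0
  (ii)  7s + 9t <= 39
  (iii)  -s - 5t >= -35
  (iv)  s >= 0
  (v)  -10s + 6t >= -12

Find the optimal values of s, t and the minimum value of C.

Vertices and C = 2s - 8t:
  (0, 0) → C = 0
  (6/5, 0) → C = 12/5
  (0, 13/3) → C = -104/3
  (57/22, 51/22) → C = -147/11

s = 0, t = 13/3, minimum C = -104/3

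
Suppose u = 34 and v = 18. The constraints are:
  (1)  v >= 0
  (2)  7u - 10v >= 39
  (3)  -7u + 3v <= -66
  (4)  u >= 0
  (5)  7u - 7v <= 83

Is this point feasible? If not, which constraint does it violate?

Constraint (5): 7u - 7v = 112, which is not ≤ 83. All other constraints are satisfied.

not feasible — violates (5)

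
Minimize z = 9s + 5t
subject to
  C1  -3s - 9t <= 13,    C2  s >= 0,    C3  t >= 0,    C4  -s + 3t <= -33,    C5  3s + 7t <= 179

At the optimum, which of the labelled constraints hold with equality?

Corner points and z = 9s + 5t:
  (33, 0) → z = 297
  (179/3, 0) → z = 537
  (48, 5) → z = 457

The minimum is at (33, 0). Substituting into each constraint, equality holds for C3 and C4; the remaining constraints have slack.

C3 and C4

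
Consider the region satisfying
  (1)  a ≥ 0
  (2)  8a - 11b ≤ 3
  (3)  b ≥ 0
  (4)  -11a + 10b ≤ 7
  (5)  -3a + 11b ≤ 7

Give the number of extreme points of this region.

4

Pairwise boundary intersections that survive every other constraint:
  (0, 0)
  (0, 7/11)
  (3/8, 0)
  (2, 13/11)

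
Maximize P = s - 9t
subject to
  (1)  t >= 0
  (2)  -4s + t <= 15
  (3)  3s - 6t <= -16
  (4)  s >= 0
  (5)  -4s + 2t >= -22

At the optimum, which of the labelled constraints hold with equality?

(3) and (4)

Feasible corners and P = s - 9t:
  (0, 15) → P = -135
  (0, 8/3) → P = -24
  (82/9, 65/9) → P = -503/9
The feasible region is unbounded (it extends along (1, 2), (1, 4)), but P strictly decreases along every unbounded feasible direction, so there is no improving ray and the maximum is attained at a vertex.

The maximum is at (0, 8/3). Substituting into each constraint, equality holds for (3) and (4); the remaining constraints have slack.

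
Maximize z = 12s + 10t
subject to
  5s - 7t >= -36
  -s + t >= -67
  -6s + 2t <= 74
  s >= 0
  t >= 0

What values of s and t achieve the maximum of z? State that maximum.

s = 505/2, t = 371/2, maximum z = 4885

Feasible corners and z = 12s + 10t:
  (505/2, 371/2) → z = 4885
  (0, 36/7) → z = 360/7
  (67, 0) → z = 804
  (0, 0) → z = 0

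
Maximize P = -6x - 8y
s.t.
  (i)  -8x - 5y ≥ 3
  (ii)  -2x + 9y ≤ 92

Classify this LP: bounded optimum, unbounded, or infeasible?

unbounded

From the feasible point (-487/82, 365/41), moving in the direction (5, -8) keeps every constraint satisfied while P increases without bound.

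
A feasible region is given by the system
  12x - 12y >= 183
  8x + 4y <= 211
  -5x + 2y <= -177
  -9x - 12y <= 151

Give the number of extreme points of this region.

Pairwise boundary intersections that survive every other constraint:
  (565/18, -361/36)
  (784/15, -3107/60)
  (911/39, -1174/39)

3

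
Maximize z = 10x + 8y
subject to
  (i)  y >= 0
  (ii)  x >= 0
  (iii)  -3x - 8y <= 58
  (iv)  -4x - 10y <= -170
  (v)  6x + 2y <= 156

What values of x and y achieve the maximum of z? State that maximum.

Extreme points and z = 10x + 8y:
  (0, 17) → z = 136
  (0, 78) → z = 624
  (305/13, 99/13) → z = 3842/13

x = 0, y = 78, maximum z = 624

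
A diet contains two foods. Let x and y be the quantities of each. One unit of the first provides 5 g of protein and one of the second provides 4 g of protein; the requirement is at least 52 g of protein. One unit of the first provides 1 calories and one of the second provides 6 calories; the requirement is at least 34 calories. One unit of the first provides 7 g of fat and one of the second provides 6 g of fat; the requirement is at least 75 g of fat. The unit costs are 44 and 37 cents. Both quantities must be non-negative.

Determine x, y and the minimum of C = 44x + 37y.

x = 6, y = 11/2, minimum C = 935/2

Corner points and C = 44x + 37y:
  (0, 13) → C = 481
  (34, 0) → C = 1496
  (6, 11/2) → C = 935/2
  (41/6, 163/36) → C = 16855/36
The feasible region is unbounded (it extends along (0, 1), (1, 0)), but C strictly increases along every unbounded feasible direction, so there is no improving ray and the minimum is attained at a vertex.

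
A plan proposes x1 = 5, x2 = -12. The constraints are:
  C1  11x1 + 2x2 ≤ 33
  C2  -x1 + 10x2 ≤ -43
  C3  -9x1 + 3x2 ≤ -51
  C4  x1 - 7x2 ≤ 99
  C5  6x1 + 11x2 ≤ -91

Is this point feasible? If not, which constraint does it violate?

feasible

C1: 31 ≤ 33 ✓
C2: -125 ≤ -43 ✓
C3: -81 ≤ -51 ✓
C4: 89 ≤ 99 ✓
C5: -102 ≤ -91 ✓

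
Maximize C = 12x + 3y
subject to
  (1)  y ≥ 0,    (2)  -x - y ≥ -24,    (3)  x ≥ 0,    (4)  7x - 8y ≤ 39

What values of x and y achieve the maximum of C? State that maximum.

Corner points and C = 12x + 3y:
  (0, 0) → C = 0
  (39/7, 0) → C = 468/7
  (0, 24) → C = 72
  (77/5, 43/5) → C = 1053/5

The binding constraints are -x - y = -24 and 7x - 8y = 39.
Solving simultaneously gives x = 77/5, y = 43/5.

x = 77/5, y = 43/5, maximum C = 1053/5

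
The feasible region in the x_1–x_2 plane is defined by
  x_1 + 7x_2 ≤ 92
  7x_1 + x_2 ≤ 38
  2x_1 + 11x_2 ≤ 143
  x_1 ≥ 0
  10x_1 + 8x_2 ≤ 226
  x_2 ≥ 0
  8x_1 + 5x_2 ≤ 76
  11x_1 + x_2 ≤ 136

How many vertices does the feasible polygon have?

Pairwise boundary intersections that survive every other constraint:
  (38/7, 0)
  (38/9, 76/9)
  (0, 13)
  (121/78, 496/39)
  (0, 0)

5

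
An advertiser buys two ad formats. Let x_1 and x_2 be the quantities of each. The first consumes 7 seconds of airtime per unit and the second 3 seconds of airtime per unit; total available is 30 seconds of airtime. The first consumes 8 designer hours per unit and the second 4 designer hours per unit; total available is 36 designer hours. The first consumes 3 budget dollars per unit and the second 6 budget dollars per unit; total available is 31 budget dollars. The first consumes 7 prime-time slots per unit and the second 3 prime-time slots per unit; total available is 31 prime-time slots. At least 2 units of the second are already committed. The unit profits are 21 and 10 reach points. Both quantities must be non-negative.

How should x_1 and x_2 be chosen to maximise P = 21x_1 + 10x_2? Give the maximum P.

x_1 = 3, x_2 = 3, maximum P = 93

Extreme points and P = 21x_1 + 10x_2:
  (0, 31/6) → P = 155/3
  (0, 2) → P = 20
  (3, 3) → P = 93
  (24/7, 2) → P = 92
  (23/9, 35/9) → P = 833/9

The optimum lies where 7x_1 + 3x_2 = 30 and 8x_1 + 4x_2 = 36.
Solving simultaneously gives x_1 = 3, x_2 = 3.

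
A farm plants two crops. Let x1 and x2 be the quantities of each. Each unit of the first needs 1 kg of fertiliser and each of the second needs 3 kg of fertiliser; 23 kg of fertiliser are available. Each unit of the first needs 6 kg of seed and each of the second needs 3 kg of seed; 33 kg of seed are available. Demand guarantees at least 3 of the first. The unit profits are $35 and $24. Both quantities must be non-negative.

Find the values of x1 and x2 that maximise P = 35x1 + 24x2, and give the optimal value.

x1 = 3, x2 = 5, maximum P = 225

Extreme points and P = 35x1 + 24x2:
  (11/2, 0) → P = 385/2
  (3, 0) → P = 105
  (3, 5) → P = 225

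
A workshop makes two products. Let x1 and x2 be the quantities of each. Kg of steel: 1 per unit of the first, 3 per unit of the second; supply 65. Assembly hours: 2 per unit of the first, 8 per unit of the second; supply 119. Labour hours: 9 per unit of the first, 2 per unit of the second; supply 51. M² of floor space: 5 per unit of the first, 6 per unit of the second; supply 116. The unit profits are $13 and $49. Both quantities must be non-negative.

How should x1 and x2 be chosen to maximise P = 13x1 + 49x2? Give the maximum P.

The binding constraints are 2x1 + 8x2 = 119 and 9x1 + 2x2 = 51.
Solving simultaneously gives x1 = 5/2, x2 = 57/4.

x1 = 5/2, x2 = 57/4, maximum P = 2923/4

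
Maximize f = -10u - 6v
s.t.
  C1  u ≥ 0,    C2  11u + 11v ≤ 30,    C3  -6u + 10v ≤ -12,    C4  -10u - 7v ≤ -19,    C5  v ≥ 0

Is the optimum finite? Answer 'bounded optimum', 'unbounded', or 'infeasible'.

bounded optimum

Corner points and f = -10u - 6v:
  (27/11, 3/11) → f = -288/11
  (30/11, 0) → f = -300/11
  (2, 0) → f = -20
The feasible region has finitely many vertices and no improving ray; the maximum is -20 at (2, 0).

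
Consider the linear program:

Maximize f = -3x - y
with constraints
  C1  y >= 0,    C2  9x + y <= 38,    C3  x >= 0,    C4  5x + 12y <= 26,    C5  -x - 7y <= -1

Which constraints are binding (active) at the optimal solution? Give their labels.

Feasible corners and f = -3x - y:
  (38/9, 0) → f = -38/3
  (1, 0) → f = -3
  (430/103, 44/103) → f = -1334/103
  (0, 13/6) → f = -13/6
  (0, 1/7) → f = -1/7

The maximum is at (0, 1/7). Substituting into each constraint, equality holds for C3 and C5; the remaining constraints have slack.

C3 and C5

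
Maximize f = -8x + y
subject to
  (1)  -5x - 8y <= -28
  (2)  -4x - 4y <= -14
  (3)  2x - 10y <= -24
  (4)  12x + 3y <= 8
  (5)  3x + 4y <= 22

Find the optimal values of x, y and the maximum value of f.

x = -8, y = 23/2, maximum f = 151/2

Vertices and f = -8x + y:
  (-5/18, 34/9) → f = 6
  (-8, 23/2) → f = 151/2
  (-34/39, 80/13) → f = 512/39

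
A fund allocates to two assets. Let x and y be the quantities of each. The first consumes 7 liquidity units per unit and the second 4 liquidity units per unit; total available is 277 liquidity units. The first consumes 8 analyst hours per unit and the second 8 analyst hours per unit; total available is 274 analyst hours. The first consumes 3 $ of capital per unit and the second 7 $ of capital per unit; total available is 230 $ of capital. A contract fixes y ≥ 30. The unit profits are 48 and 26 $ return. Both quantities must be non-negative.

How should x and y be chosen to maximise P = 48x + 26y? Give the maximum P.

Vertices and P = 48x + 26y:
  (0, 230/7) → P = 5980/7
  (0, 30) → P = 780
  (39/16, 509/16) → P = 7553/8
  (17/4, 30) → P = 984

The binding constraints are 8x + 8y = 274 and y = 30.
Solving simultaneously gives x = 17/4, y = 30.

x = 17/4, y = 30, maximum P = 984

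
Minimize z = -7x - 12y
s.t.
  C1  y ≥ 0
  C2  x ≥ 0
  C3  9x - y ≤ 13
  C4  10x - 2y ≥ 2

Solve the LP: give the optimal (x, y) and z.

Feasible corners and z = -7x - 12y:
  (13/9, 0) → z = -91/9
  (1/5, 0) → z = -7/5
  (3, 14) → z = -189

The optimum lies where 9x - y = 13 and 10x - 2y = 2.
Solving simultaneously gives x = 3, y = 14.

x = 3, y = 14, minimum z = -189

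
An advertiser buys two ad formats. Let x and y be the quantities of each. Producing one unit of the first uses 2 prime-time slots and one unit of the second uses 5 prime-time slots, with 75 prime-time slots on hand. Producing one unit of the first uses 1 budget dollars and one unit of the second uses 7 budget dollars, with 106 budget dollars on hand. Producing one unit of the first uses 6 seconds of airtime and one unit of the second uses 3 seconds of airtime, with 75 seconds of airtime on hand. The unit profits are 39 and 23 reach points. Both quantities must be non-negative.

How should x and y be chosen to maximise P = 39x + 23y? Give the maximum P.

Vertices and P = 39x + 23y:
  (0, 0) → P = 0
  (0, 15) → P = 345
  (25/2, 0) → P = 975/2
  (25/4, 25/2) → P = 2125/4

The optimum lies where 2x + 5y = 75 and 6x + 3y = 75.
Solving simultaneously gives x = 25/4, y = 25/2.

x = 25/4, y = 25/2, maximum P = 2125/4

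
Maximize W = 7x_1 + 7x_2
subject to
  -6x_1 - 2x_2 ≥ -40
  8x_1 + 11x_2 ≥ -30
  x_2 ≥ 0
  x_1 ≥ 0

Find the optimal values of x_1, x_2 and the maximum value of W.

Extreme points and W = 7x_1 + 7x_2:
  (20/3, 0) → W = 140/3
  (0, 20) → W = 140
  (0, 0) → W = 0

x_1 = 0, x_2 = 20, maximum W = 140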